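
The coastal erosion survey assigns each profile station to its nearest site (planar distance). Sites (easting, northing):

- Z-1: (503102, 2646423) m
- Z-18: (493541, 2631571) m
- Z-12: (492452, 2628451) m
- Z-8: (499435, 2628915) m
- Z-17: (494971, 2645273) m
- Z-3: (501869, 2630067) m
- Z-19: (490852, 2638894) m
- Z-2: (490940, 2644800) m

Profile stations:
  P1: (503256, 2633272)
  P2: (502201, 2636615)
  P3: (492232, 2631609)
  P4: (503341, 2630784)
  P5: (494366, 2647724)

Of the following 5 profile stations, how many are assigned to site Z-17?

1

P1 → Z-3
P2 → Z-3
P3 → Z-18
P4 → Z-3
P5 → Z-17
1 of the 5 goes to Z-17.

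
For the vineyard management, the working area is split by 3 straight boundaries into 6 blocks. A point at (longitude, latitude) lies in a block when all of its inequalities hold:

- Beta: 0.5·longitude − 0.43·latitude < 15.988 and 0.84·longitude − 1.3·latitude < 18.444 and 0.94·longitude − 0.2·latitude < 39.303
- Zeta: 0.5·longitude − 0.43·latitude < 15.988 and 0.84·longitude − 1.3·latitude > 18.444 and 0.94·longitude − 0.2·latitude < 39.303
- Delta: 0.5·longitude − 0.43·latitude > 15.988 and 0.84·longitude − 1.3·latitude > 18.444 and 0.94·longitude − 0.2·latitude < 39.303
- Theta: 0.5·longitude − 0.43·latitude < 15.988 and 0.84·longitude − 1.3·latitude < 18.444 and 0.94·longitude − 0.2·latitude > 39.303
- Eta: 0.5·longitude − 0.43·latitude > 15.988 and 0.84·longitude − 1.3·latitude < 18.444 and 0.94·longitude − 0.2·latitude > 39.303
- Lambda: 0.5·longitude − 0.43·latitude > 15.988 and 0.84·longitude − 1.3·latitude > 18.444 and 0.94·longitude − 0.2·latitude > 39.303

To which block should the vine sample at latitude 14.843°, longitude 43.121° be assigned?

0.5·43.121 − 0.43·14.843 = 15.178, which is < 15.988
0.84·43.121 − 1.3·14.843 = 16.926, which is < 18.444
0.94·43.121 − 0.2·14.843 = 37.565, which is < 39.303
This sign pattern matches Beta.

Beta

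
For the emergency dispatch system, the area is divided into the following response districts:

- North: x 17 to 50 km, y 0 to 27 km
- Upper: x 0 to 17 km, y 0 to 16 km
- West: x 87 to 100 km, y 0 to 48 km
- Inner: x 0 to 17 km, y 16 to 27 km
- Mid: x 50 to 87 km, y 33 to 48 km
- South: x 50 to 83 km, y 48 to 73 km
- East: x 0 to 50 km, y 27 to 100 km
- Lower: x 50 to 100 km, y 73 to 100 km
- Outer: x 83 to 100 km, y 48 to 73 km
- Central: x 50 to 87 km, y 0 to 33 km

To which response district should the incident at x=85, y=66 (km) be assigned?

Outer

The point has x = 85 and y = 66.
Only Outer satisfies 83 ≤ x ≤ 100 and 48 ≤ y ≤ 73.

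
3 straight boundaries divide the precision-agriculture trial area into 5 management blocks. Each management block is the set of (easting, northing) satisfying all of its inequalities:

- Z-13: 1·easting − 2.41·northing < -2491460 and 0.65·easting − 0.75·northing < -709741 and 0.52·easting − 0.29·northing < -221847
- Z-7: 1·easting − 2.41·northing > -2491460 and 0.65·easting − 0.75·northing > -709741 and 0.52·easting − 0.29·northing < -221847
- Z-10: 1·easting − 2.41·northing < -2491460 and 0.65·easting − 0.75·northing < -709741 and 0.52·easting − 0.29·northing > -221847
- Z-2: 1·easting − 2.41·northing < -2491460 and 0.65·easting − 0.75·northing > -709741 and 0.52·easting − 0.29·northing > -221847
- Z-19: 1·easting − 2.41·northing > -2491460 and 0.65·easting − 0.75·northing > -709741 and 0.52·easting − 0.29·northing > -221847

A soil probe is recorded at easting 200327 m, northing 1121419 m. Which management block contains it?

1·200327 − 2.41·1121419 = -2502292.790, which is < -2491460
0.65·200327 − 0.75·1121419 = -710851.700, which is < -709741
0.52·200327 − 0.29·1121419 = -221041.470, which is > -221847
This sign pattern matches Z-10.

Z-10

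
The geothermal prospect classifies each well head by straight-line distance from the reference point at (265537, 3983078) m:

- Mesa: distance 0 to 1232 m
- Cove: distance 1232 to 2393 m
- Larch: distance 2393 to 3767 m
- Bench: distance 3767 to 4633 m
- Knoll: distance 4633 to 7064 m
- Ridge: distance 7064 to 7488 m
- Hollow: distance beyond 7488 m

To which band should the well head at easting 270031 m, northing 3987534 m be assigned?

Distance = √((270031−265537)² + (3987534−3983078)²) = √(20196036.000 + 19855936.000) = 6328.663 m.
4633 ≤ 6328.663 < 7064 → Knoll.

Knoll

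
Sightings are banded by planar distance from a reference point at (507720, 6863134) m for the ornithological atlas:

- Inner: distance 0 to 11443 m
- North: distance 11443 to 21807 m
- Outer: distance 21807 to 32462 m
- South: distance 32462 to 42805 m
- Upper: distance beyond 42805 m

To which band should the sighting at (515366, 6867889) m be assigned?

Inner

Distance = √((515366−507720)² + (6867889−6863134)²) = √(58461316.000 + 22610025.000) = 9003.963 m.
0 ≤ 9003.963 < 11443 → Inner.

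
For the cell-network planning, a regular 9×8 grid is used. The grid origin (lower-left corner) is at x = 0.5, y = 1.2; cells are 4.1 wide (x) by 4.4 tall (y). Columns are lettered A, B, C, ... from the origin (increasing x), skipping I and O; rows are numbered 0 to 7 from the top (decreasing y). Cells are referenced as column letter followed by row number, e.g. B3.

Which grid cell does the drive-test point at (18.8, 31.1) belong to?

Column index: ⌊(18.8 − 0.5) / 4.1⌋ = ⌊4.463⌋ = 4 → column E
Row offset from origin: ⌊(31.1 − 1.2) / 4.4⌋ = ⌊6.795⌋ = 6 → row 1 (counted from top)

E1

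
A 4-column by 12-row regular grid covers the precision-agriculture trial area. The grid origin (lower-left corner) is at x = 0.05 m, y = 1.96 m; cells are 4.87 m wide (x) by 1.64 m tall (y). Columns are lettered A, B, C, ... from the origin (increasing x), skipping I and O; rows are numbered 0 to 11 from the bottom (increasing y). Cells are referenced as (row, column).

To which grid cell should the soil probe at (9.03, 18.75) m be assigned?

Column index: ⌊(9.03 − 0.05) / 4.87⌋ = ⌊1.844⌋ = 1 → column B
Row offset from origin: ⌊(18.75 − 1.96) / 1.64⌋ = ⌊10.238⌋ = 10 → row 10

(10, B)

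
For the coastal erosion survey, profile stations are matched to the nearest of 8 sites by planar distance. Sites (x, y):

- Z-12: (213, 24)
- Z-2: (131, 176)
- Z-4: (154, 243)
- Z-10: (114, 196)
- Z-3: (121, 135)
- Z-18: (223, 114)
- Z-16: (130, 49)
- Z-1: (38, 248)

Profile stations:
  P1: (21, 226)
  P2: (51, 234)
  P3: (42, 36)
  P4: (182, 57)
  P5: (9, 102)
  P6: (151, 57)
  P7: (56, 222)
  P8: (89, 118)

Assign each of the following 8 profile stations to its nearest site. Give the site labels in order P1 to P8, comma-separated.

Z-1, Z-1, Z-16, Z-12, Z-3, Z-16, Z-1, Z-3

P1 → Z-1 (d²=773.00)
P2 → Z-1 (d²=365.00)
P3 → Z-16 (d²=7913.00)
P4 → Z-12 (d²=2050.00)
P5 → Z-3 (d²=13633.00)
P6 → Z-16 (d²=505.00)
P7 → Z-1 (d²=1000.00)
P8 → Z-3 (d²=1313.00)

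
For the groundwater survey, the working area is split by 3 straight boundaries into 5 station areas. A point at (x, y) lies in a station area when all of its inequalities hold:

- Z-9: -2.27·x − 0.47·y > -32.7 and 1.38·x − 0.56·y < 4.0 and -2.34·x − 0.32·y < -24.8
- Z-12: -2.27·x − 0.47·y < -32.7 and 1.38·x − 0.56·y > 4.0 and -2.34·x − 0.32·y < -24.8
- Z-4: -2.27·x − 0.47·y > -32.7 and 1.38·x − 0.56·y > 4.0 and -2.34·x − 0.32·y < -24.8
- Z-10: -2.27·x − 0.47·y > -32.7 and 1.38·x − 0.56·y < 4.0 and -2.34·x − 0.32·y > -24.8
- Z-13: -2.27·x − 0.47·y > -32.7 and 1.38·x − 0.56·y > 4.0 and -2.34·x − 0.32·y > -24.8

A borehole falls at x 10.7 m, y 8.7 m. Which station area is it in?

Z-4

-2.27·10.7 − 0.47·8.7 = -28.378, which is > -32.7
1.38·10.7 − 0.56·8.7 = 9.894, which is > 4.0
-2.34·10.7 − 0.32·8.7 = -27.822, which is < -24.8
This sign pattern matches Z-4.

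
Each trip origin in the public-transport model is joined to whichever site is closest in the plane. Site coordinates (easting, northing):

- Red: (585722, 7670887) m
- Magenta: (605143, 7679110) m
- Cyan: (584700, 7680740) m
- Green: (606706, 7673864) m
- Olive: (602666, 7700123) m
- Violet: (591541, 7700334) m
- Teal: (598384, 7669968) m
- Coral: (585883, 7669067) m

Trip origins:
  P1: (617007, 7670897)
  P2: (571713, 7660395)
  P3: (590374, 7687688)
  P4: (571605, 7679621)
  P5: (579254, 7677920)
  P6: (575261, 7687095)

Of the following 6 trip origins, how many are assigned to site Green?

1

P1 → Green
P2 → Coral
P3 → Cyan
P4 → Cyan
P5 → Cyan
P6 → Cyan
1 of the 6 goes to Green.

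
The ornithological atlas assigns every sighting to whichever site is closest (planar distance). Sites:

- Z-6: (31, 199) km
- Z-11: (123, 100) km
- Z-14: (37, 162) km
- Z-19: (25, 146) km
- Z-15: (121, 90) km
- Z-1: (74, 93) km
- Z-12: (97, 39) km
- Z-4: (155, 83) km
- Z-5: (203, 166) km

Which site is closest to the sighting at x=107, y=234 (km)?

Squared distances to each site:
Z-6: 7001.000; Z-11: 18212.000; Z-14: 10084.000; Z-19: 14468.000; Z-15: 20932.000; Z-1: 20970.000; Z-12: 38125.000; Z-4: 25105.000; Z-5: 13840.000.
Minimum at Z-6.

Z-6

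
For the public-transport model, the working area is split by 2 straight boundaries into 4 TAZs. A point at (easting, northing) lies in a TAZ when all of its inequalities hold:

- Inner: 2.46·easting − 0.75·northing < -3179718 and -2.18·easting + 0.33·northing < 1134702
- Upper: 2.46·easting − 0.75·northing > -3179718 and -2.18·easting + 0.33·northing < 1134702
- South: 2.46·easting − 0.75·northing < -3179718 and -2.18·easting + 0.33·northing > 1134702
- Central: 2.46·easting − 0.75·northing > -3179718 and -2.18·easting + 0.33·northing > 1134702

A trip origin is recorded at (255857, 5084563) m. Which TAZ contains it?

2.46·255857 − 0.75·5084563 = -3184014.030, which is < -3179718
-2.18·255857 + 0.33·5084563 = 1120137.530, which is < 1134702
This sign pattern matches Inner.

Inner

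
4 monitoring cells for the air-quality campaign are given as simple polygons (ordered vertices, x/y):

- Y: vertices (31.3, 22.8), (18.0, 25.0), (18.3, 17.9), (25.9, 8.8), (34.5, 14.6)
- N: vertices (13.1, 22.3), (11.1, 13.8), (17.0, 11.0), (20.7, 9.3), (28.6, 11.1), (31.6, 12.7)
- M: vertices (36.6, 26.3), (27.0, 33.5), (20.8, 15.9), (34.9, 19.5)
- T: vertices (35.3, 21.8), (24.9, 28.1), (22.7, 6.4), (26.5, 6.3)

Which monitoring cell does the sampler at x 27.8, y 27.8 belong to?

M

Cast a ray rightward from (27.8, 27.8). For each polygon, the edges (by vertex number in listed order) whose endpoints lie on opposite sides of y = 27.8, where each meets that height, and whether that is right or left of the point:
Y: no edge straddles that height → 0 crossings.
N: no edge straddles that height → 0 crossings.
M: 1–2 at x≈34.60 (right), 2–3 at x≈24.99 (left) → 1 crossing.
T: 1–2 at x≈25.40 (left), 2–3 at x≈24.87 (left) → 0 crossings.
Only M has an odd count, so the point is inside M.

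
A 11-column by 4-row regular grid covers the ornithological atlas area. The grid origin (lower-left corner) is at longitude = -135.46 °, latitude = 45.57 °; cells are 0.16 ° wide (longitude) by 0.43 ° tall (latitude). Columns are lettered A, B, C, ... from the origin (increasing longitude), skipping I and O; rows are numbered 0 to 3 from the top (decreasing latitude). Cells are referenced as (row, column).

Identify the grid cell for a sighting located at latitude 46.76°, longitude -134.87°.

(1, D)

Column index: ⌊(-134.87 − -135.46) / 0.16⌋ = ⌊3.688⌋ = 3 → column D
Row offset from origin: ⌊(46.76 − 45.57) / 0.43⌋ = ⌊2.767⌋ = 2 → row 1 (counted from top)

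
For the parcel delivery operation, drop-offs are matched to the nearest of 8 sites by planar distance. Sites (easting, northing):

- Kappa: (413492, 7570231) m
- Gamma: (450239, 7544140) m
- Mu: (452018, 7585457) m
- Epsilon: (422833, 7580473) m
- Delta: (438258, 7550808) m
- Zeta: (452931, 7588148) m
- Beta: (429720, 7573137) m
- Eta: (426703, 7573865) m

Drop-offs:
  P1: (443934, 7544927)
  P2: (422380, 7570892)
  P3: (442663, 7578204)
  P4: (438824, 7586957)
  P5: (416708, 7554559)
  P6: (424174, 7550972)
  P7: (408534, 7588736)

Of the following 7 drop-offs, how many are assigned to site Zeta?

P1 → Gamma
P2 → Eta
P3 → Mu
P4 → Mu
P5 → Kappa
P6 → Delta
P7 → Epsilon
0 of the 7 go to Zeta.

0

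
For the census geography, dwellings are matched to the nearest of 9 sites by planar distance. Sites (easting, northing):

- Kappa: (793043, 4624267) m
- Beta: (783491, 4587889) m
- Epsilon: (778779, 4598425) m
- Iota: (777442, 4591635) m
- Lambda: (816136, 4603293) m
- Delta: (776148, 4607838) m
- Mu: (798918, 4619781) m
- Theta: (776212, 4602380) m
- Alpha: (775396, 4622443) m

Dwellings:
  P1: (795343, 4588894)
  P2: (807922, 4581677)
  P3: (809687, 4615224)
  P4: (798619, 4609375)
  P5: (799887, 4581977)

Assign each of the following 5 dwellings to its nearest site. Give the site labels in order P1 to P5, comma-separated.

Beta, Lambda, Mu, Mu, Beta

P1 → Beta (d²=141479929.00)
P2 → Lambda (d²=534721252.00)
P3 → Mu (d²=136737610.00)
P4 → Mu (d²=108374237.00)
P5 → Beta (d²=303780560.00)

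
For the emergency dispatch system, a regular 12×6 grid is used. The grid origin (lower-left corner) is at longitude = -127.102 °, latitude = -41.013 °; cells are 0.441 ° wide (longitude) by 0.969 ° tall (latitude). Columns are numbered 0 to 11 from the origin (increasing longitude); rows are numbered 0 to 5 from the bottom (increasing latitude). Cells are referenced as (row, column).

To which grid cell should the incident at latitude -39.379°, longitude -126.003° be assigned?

(1, 2)

Column index: ⌊(-126.003 − -127.102) / 0.441⌋ = ⌊2.492⌋ = 2
Row offset from origin: ⌊(-39.379 − -41.013) / 0.969⌋ = ⌊1.686⌋ = 1 → row 1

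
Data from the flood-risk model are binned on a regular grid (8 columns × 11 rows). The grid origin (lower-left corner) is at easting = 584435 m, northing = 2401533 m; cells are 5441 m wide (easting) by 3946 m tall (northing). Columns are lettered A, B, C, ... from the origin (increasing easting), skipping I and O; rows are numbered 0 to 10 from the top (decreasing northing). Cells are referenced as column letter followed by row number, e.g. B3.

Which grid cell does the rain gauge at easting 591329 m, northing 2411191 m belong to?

B8

Column index: ⌊(591329 − 584435) / 5441⌋ = ⌊1.267⌋ = 1 → column B
Row offset from origin: ⌊(2411191 − 2401533) / 3946⌋ = ⌊2.448⌋ = 2 → row 8 (counted from top)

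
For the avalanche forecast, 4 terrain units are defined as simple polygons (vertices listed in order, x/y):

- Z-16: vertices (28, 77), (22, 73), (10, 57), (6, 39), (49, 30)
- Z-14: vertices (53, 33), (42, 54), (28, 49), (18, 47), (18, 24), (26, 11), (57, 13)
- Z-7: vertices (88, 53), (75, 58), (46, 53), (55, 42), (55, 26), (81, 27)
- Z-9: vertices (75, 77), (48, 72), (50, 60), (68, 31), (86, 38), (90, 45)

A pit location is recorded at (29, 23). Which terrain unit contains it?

Cast a ray rightward from (29, 23). For each polygon, the edges (by vertex number in listed order) whose endpoints lie on opposite sides of y = 23, where each meets that height, and whether that is right or left of the point:
Z-16: no edge straddles that height → 0 crossings.
Z-14: 5–6 at x≈18.6 (left), 7–1 at x≈55.0 (right) → 1 crossing.
Z-7: no edge straddles that height → 0 crossings.
Z-9: no edge straddles that height → 0 crossings.
Only Z-14 has an odd count, so the point is inside Z-14.

Z-14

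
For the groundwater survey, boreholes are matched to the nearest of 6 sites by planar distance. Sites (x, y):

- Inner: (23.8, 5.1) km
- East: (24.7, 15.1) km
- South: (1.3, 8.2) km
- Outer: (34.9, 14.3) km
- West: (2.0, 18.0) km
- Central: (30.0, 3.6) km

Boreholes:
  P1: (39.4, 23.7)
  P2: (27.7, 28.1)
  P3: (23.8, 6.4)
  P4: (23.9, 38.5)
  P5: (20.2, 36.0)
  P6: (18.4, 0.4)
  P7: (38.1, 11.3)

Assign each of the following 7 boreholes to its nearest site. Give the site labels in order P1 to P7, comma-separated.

P1 → Outer (d²=108.61)
P2 → East (d²=178.00)
P3 → Inner (d²=1.69)
P4 → East (d²=548.20)
P5 → East (d²=457.06)
P6 → Inner (d²=51.25)
P7 → Outer (d²=19.24)

Outer, East, Inner, East, East, Inner, Outer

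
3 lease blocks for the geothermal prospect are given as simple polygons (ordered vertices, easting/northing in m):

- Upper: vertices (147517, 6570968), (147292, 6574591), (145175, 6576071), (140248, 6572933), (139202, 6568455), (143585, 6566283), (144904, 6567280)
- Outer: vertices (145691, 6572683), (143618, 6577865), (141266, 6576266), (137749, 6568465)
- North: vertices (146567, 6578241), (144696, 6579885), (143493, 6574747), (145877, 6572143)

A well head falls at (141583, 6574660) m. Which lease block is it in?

Cast a ray rightward from (141583, 6574660). For each polygon, the edges (by vertex number in listed order) whose endpoints lie on opposite sides of northing = 6574660, where each meets that height, and whether that is right or left of the point:
Upper: 2–3 at easting≈147193.3 (right), 3–4 at easting≈142959.6 (right) → 2 crossings.
Outer: 1–2 at easting≈144900.1 (right), 3–4 at easting≈140542.0 (left) → 1 crossing.
North: 3–4 at easting≈143572.6 (right), 4–1 at easting≈146161.8 (right) → 2 crossings.
Only Outer has an odd count, so the point is inside Outer.

Outer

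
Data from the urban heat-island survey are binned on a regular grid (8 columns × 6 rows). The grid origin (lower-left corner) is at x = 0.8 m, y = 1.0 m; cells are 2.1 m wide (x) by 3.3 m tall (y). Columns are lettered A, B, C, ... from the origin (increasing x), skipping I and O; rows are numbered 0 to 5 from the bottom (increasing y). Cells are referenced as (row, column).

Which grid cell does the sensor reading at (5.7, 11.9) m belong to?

Column index: ⌊(5.7 − 0.8) / 2.1⌋ = ⌊2.333⌋ = 2 → column C
Row offset from origin: ⌊(11.9 − 1.0) / 3.3⌋ = ⌊3.303⌋ = 3 → row 3

(3, C)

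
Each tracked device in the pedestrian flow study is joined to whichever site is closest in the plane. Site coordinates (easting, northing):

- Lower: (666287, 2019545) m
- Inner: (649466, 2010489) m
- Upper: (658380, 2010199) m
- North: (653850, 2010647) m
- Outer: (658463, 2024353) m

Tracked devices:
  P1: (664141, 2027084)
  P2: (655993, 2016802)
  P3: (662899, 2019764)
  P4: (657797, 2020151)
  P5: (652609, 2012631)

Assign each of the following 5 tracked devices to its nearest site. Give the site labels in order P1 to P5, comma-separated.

Outer, North, Lower, Outer, North

P1 → Outer (d²=39698045.00)
P2 → North (d²=42476474.00)
P3 → Lower (d²=11526505.00)
P4 → Outer (d²=18100360.00)
P5 → North (d²=5476337.00)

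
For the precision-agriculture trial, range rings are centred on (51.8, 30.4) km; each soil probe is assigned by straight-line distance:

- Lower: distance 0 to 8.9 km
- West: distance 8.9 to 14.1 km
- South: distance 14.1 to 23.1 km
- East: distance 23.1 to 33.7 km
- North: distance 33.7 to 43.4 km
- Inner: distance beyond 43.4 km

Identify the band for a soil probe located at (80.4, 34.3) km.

Distance = √((80.4−51.8)² + (34.3−30.4)²) = √(817.960 + 15.210) = 28.865 km.
23.1 ≤ 28.865 < 33.7 → East.

East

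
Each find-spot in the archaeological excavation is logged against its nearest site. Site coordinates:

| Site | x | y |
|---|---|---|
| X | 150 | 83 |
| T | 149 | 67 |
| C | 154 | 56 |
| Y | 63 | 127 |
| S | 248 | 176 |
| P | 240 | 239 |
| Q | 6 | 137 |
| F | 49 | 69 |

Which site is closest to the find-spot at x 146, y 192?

S

Squared distances to each site:
X: 11897.000; T: 15634.000; C: 18560.000; Y: 11114.000; S: 10660.000; P: 11045.000; Q: 22625.000; F: 24538.000.
Minimum at S.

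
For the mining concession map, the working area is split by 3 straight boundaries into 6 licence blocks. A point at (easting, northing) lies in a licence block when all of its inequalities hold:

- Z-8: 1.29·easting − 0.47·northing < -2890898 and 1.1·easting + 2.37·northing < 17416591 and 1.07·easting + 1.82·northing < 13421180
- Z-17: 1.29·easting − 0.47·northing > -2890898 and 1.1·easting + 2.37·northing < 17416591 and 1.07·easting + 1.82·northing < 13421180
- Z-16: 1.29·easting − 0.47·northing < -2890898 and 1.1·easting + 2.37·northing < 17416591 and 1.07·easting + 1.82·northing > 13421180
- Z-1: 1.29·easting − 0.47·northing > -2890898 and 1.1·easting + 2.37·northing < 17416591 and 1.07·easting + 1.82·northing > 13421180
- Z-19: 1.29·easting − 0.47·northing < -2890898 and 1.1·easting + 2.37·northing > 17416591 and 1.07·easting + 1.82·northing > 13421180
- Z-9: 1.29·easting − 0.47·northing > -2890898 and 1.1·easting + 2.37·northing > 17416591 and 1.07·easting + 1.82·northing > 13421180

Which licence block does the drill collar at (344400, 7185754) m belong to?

1.29·344400 − 0.47·7185754 = -2933028.380, which is < -2890898
1.1·344400 + 2.37·7185754 = 17409076.980, which is < 17416591
1.07·344400 + 1.82·7185754 = 13446580.280, which is > 13421180
This sign pattern matches Z-16.

Z-16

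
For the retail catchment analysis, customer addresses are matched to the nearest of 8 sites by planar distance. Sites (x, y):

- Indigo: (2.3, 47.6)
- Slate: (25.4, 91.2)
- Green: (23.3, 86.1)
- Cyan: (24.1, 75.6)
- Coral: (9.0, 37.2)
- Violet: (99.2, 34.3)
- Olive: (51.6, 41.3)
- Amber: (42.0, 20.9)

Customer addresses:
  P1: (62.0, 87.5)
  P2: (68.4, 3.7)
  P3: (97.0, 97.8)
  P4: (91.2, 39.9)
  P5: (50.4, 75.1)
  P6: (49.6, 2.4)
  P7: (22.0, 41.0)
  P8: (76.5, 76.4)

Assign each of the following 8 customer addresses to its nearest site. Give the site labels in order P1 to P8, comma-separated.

P1 → Slate (d²=1353.25)
P2 → Amber (d²=992.80)
P3 → Violet (d²=4037.09)
P4 → Violet (d²=95.36)
P5 → Cyan (d²=691.94)
P6 → Amber (d²=400.01)
P7 → Coral (d²=183.44)
P8 → Olive (d²=1852.02)

Slate, Amber, Violet, Violet, Cyan, Amber, Coral, Olive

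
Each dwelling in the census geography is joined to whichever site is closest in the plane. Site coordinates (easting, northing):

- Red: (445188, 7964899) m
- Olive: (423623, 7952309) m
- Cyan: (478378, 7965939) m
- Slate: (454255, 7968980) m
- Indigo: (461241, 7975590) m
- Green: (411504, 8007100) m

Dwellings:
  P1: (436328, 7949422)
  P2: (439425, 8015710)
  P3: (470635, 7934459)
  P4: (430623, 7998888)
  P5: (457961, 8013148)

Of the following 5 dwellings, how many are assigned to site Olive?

P1 → Olive
P2 → Green
P3 → Cyan
P4 → Green
P5 → Indigo
1 of the 5 goes to Olive.

1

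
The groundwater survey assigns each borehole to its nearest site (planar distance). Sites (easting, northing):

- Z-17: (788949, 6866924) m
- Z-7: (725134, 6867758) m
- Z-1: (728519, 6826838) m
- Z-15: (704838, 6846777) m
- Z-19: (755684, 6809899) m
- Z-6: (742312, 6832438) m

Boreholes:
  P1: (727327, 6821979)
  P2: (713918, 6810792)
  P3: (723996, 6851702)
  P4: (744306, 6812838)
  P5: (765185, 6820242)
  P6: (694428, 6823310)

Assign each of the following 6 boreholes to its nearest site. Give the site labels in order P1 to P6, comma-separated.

Z-1, Z-1, Z-7, Z-19, Z-19, Z-15

P1 → Z-1 (d²=25030745.00)
P2 → Z-1 (d²=470663317.00)
P3 → Z-7 (d²=259090180.00)
P4 → Z-19 (d²=138096605.00)
P5 → Z-19 (d²=197246650.00)
P6 → Z-15 (d²=659068189.00)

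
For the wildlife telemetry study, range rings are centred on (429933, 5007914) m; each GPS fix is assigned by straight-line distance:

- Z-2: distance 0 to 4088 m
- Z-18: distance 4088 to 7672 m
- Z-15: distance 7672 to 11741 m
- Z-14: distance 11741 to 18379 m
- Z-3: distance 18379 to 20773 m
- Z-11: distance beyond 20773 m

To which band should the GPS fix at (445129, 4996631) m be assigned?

Distance = √((445129−429933)² + (4996631−5007914)²) = √(230918416.000 + 127306089.000) = 18926.820 m.
18379 ≤ 18926.820 < 20773 → Z-3.

Z-3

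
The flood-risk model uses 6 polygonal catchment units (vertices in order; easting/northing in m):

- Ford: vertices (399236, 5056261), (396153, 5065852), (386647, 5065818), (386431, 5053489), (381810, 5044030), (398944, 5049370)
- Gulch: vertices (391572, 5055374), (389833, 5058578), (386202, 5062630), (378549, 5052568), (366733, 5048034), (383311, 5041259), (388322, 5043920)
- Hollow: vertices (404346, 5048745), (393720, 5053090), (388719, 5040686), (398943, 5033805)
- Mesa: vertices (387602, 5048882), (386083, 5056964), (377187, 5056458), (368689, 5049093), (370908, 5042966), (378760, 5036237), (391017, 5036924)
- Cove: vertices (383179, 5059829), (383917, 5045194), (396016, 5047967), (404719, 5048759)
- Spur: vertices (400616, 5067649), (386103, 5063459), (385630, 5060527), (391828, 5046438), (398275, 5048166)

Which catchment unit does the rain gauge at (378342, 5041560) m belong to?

Cast a ray rightward from (378342, 5041560). For each polygon, the edges (by vertex number in listed order) whose endpoints lie on opposite sides of northing = 5041560, where each meets that height, and whether that is right or left of the point:
Ford: no edge straddles that height → 0 crossings.
Gulch: 5–6 at easting≈382574.5 (right), 6–7 at easting≈383877.8 (right) → 2 crossings.
Hollow: 2–3 at easting≈389071.4 (right), 4–1 at easting≈401747.6 (right) → 2 crossings.
Mesa: 5–6 at easting≈372548.6 (left), 7–1 at easting≈389693.0 (right) → 1 crossing.
Cove: no edge straddles that height → 0 crossings.
Spur: no edge straddles that height → 0 crossings.
Only Mesa has an odd count, so the point is inside Mesa.

Mesa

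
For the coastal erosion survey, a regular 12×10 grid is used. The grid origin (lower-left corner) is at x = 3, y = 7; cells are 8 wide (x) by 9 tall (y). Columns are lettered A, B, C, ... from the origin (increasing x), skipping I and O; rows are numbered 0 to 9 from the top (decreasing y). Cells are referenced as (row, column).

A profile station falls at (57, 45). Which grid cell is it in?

(5, G)

Column index: ⌊(57 − 3) / 8⌋ = ⌊6.750⌋ = 6 → column G
Row offset from origin: ⌊(45 − 7) / 9⌋ = ⌊4.222⌋ = 4 → row 5 (counted from top)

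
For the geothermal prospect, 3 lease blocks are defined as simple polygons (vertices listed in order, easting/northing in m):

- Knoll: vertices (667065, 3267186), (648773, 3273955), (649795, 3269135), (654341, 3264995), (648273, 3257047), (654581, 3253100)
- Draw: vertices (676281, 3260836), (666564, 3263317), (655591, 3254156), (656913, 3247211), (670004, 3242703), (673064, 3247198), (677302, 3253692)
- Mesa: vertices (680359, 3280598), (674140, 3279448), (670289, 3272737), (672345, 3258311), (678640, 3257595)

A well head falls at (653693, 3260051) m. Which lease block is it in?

Knoll

Cast a ray rightward from (653693, 3260051). For each polygon, the edges (by vertex number in listed order) whose endpoints lie on opposite sides of northing = 3260051, where each meets that height, and whether that is right or left of the point:
Knoll: 4–5 at easting≈650566.4 (left), 6–1 at easting≈660741.5 (right) → 1 crossing.
Draw: 2–3 at easting≈662652.0 (right), 7–1 at easting≈676393.2 (right) → 2 crossings.
Mesa: 3–4 at easting≈672097.0 (right), 5–1 at easting≈678823.5 (right) → 2 crossings.
Only Knoll has an odd count, so the point is inside Knoll.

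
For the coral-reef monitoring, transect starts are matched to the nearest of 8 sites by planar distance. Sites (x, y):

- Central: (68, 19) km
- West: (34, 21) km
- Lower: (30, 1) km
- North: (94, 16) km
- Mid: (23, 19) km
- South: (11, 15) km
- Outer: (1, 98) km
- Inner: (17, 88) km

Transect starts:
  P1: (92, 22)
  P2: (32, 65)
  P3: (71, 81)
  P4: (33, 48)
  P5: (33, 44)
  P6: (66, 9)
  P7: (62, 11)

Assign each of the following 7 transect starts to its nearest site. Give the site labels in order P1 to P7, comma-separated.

P1 → North (d²=40.00)
P2 → Inner (d²=754.00)
P3 → Inner (d²=2965.00)
P4 → West (d²=730.00)
P5 → West (d²=530.00)
P6 → Central (d²=104.00)
P7 → Central (d²=100.00)

North, Inner, Inner, West, West, Central, Central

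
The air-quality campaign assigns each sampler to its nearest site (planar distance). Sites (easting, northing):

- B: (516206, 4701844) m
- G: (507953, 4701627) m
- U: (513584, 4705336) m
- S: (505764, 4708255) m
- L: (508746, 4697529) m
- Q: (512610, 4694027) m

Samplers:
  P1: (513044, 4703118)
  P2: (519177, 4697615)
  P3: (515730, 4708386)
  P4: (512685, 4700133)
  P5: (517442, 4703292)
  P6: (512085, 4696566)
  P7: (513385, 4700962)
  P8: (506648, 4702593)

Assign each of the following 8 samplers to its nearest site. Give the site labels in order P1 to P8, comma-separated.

U, B, U, B, B, Q, B, G

P1 → U (d²=5211124.00)
P2 → B (d²=26711282.00)
P3 → U (d²=13907816.00)
P4 → B (d²=15324962.00)
P5 → B (d²=3624400.00)
P6 → Q (d²=6722146.00)
P7 → B (d²=8735965.00)
P8 → G (d²=2636181.00)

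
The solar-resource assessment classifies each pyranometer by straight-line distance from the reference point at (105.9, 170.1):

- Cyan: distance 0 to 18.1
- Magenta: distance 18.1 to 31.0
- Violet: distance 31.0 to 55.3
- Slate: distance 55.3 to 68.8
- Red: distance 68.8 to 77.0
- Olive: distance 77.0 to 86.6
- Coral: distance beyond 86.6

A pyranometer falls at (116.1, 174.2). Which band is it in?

Cyan

Distance = √((116.1−105.9)² + (174.2−170.1)²) = √(104.040 + 16.810) = 10.993.
0 ≤ 10.993 < 18.1 → Cyan.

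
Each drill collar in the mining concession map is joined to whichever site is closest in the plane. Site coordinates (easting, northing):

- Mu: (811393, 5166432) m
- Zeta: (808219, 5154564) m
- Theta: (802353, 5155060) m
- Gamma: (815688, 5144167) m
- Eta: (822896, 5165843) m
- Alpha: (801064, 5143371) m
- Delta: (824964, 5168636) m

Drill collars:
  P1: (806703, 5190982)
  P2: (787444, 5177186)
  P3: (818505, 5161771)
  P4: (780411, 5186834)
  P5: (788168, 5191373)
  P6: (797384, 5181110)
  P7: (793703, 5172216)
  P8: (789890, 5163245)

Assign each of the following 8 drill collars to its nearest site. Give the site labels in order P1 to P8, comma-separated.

Mu, Mu, Eta, Mu, Mu, Mu, Mu, Theta

P1 → Mu (d²=624698600.00)
P2 → Mu (d²=689203117.00)
P3 → Eta (d²=35862065.00)
P4 → Mu (d²=1376125928.00)
P5 → Mu (d²=1161454106.00)
P6 → Mu (d²=411695765.00)
P7 → Mu (d²=346390756.00)
P8 → Theta (d²=222320594.00)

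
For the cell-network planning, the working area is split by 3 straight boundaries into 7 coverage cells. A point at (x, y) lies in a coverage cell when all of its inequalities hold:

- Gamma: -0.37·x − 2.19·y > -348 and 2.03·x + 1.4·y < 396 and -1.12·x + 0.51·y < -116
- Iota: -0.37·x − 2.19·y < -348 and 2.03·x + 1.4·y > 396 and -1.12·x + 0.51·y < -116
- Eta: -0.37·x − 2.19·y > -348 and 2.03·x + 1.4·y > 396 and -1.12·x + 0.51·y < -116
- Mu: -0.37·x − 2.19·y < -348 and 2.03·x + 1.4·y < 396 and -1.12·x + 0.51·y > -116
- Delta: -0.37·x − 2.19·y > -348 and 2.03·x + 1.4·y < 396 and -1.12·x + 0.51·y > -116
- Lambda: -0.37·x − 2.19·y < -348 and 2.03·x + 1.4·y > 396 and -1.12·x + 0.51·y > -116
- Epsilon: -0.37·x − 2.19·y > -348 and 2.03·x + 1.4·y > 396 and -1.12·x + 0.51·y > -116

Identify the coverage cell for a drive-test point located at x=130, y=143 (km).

Lambda

-0.37·130 − 2.19·143 = -361.270, which is < -348
2.03·130 + 1.4·143 = 464.100, which is > 396
-1.12·130 + 0.51·143 = -72.670, which is > -116
This sign pattern matches Lambda.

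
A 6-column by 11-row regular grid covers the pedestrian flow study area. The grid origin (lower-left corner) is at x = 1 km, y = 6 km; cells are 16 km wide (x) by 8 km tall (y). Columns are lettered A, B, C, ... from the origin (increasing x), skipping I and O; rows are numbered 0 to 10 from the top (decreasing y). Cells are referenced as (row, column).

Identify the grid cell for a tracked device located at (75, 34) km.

(7, E)

Column index: ⌊(75 − 1) / 16⌋ = ⌊4.625⌋ = 4 → column E
Row offset from origin: ⌊(34 − 6) / 8⌋ = ⌊3.500⌋ = 3 → row 7 (counted from top)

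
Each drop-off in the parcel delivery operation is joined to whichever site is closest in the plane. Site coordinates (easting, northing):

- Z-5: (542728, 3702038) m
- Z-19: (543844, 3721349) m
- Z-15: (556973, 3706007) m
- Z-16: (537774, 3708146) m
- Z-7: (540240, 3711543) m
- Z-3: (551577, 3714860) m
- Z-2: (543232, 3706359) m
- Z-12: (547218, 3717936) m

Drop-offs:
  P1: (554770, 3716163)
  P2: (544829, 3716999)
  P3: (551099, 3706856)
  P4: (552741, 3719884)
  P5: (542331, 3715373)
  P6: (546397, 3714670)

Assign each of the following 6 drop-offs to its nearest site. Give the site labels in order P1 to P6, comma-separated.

P1 → Z-3 (d²=11893058.00)
P2 → Z-12 (d²=6585290.00)
P3 → Z-15 (d²=35224677.00)
P4 → Z-3 (d²=26595472.00)
P5 → Z-7 (d²=19041181.00)
P6 → Z-12 (d²=11340797.00)

Z-3, Z-12, Z-15, Z-3, Z-7, Z-12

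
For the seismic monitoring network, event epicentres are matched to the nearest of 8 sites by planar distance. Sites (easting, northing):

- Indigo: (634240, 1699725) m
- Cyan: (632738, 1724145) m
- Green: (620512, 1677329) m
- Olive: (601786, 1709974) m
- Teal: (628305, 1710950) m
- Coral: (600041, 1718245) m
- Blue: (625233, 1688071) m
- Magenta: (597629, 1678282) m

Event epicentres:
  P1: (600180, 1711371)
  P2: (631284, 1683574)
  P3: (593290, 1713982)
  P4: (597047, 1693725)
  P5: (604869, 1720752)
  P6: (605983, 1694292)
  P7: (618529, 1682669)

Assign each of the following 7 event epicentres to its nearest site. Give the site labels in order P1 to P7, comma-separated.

P1 → Olive (d²=4530845.00)
P2 → Blue (d²=56837610.00)
P3 → Coral (d²=63749170.00)
P4 → Magenta (d²=238824973.00)
P5 → Coral (d²=29594633.00)
P6 → Olive (d²=263539933.00)
P7 → Green (d²=32447889.00)

Olive, Blue, Coral, Magenta, Coral, Olive, Green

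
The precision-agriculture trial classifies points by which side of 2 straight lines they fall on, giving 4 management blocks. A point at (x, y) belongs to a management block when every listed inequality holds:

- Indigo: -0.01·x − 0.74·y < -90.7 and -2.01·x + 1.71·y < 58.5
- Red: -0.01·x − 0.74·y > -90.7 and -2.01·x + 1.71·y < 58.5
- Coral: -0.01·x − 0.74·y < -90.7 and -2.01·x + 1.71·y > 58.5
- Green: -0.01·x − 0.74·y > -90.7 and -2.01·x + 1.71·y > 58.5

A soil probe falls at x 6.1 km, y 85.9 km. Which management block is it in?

Green

-0.01·6.1 − 0.74·85.9 = -63.627, which is > -90.7
-2.01·6.1 + 1.71·85.9 = 134.628, which is > 58.5
This sign pattern matches Green.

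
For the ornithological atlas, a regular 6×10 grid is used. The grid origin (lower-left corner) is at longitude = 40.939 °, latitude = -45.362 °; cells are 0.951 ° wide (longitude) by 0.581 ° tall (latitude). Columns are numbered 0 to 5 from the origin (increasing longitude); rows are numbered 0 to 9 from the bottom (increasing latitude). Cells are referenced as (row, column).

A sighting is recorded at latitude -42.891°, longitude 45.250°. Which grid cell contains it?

(4, 4)

Column index: ⌊(45.250 − 40.939) / 0.951⌋ = ⌊4.533⌋ = 4
Row offset from origin: ⌊(-42.891 − -45.362) / 0.581⌋ = ⌊4.253⌋ = 4 → row 4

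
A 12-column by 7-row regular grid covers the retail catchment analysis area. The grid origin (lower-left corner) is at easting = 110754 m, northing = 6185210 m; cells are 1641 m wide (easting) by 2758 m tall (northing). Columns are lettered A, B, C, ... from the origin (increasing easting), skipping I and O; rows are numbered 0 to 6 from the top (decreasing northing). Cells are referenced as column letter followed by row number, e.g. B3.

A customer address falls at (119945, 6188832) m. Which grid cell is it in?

Column index: ⌊(119945 − 110754) / 1641⌋ = ⌊5.601⌋ = 5 → column F
Row offset from origin: ⌊(6188832 − 6185210) / 2758⌋ = ⌊1.313⌋ = 1 → row 5 (counted from top)

F5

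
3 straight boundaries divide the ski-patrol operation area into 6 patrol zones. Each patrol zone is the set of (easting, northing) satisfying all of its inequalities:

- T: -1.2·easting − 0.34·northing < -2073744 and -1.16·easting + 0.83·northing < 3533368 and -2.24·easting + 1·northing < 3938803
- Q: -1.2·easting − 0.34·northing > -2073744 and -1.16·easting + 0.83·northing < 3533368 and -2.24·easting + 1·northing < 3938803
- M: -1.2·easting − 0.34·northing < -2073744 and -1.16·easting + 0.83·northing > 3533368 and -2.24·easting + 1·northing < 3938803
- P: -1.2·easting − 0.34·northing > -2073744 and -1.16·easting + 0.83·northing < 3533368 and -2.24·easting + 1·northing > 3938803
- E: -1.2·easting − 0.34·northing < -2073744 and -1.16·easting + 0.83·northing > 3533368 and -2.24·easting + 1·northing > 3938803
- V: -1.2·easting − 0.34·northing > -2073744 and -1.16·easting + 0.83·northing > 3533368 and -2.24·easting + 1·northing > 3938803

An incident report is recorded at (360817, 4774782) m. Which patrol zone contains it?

V

-1.2·360817 − 0.34·4774782 = -2056406.280, which is > -2073744
-1.16·360817 + 0.83·4774782 = 3544521.340, which is > 3533368
-2.24·360817 + 1·4774782 = 3966551.920, which is > 3938803
This sign pattern matches V.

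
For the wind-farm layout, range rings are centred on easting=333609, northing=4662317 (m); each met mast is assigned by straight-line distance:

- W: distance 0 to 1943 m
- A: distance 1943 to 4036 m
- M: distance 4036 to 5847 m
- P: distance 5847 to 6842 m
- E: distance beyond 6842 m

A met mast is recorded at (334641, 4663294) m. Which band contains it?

Distance = √((334641−333609)² + (4663294−4662317)²) = √(1065024.000 + 954529.000) = 1421.110 m.
0 ≤ 1421.110 < 1943 → W.

W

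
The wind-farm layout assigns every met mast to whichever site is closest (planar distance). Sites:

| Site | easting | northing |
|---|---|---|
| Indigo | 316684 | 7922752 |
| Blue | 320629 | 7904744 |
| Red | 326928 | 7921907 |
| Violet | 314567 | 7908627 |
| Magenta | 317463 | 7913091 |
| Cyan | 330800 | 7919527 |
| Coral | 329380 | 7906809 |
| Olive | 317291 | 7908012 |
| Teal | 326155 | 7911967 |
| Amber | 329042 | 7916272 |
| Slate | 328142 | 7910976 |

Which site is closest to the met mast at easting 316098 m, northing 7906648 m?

Olive

Squared distances to each site:
Indigo: 259682212.000; Blue: 24155177.000; Red: 350125981.000; Violet: 6260402.000; Magenta: 43375474.000; Cyan: 382017445.000; Coral: 176437445.000; Olive: 3283745.000; Teal: 129435010.000; Amber: 260168512.000; Slate: 163789520.000.
Minimum at Olive.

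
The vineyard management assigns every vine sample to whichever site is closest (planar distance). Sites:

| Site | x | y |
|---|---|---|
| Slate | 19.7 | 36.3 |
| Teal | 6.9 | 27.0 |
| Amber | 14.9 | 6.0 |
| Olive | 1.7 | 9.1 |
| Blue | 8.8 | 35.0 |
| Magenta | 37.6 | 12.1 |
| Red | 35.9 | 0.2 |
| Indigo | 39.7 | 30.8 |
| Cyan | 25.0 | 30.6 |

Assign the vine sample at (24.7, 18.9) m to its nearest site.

Cyan

Squared distances to each site:
Slate: 327.760; Teal: 382.450; Amber: 262.450; Olive: 625.040; Blue: 512.020; Magenta: 212.650; Red: 475.130; Indigo: 366.610; Cyan: 136.980.
Minimum at Cyan.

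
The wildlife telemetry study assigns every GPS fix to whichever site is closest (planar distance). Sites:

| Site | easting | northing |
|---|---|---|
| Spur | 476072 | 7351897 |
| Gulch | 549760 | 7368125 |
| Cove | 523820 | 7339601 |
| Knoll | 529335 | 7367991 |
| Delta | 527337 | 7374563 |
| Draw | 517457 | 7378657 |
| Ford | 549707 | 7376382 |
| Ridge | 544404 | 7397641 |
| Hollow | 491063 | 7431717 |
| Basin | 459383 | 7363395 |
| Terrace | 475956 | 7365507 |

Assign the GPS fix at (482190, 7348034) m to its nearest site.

Spur

Squared distances to each site:
Spur: 52352693.000; Gulch: 4969353181.000; Cove: 1804172389.000; Knoll: 2620932874.000; Delta: 2742039450.000; Draw: 2181529418.000; Ford: 5362154393.000; Ridge: 6331436245.000; Hollow: 7081574618.000; Basin: 756119570.000; Terrace: 344168485.000.
Minimum at Spur.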